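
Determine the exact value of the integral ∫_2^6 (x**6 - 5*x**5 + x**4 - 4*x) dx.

276224/105

By the power rule, an antiderivative is F(x) = x**7/7 - 5*x**6/6 + x**5/5 - 2*x**2.
Then F(6) - F(2) = (90792/35) - (-3848/105) = 276224/105.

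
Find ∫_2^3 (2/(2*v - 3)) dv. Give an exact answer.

An antiderivative is F(v) = log(2*v - 3).
Then F(3) - F(2) = (log(3)) - (0) = log(3).

log(3)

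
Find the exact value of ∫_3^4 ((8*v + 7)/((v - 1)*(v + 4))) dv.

Factor the denominator: v**2 + 3*v - 4 = (v + 4)(v - 1).
Partial fractions: (8*v + 7)/((v - 1)*(v + 4)) = 5/(v + 4) + 3/(v - 1).
An antiderivative is F(v) = 3*log(v - 1) + 5*log(v + 4).
Then F(4) - F(3) = (3*log(3) + 15*log(2)) - (3*log(2) + 5*log(7)) = -5*log(7) + 3*log(3) + 12*log(2).

-5*log(7) + 3*log(3) + 12*log(2)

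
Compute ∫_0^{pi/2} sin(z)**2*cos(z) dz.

Let u = sin(z), so du = cos(z) dz. When z = 0, u = 0; when z = pi/2, u = 1.
The integral becomes ∫ u**2 du from 0 to 1, with antiderivative u**3/3.
Back in z: F(z) = sin(z)**3/3.
Then F(pi/2) - F(0) = (1/3) - (0) = 1/3.

1/3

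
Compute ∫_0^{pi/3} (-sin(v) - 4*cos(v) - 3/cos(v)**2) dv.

An antiderivative is F(v) = -4*sin(v) + cos(v) - 3*tan(v).
Then F(pi/3) - F(0) = (1/2 - 5*sqrt(3)) - (1) = -5*sqrt(3) - 1/2.

-5*sqrt(3) - 1/2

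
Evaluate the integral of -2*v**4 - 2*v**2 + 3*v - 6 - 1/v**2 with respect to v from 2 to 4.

-25703/60

By the power rule, an antiderivative is F(v) = -2*v**5/5 - 2*v**3/3 + 3*v**2/2 - 6*v + 1/v.
Then F(4) - F(2) = (-27121/60) - (-709/30) = -25703/60.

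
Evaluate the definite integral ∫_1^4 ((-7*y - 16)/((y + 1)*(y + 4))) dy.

-9*log(2) + log(5)

Factor the denominator: y**2 + 5*y + 4 = (y + 4)(y + 1).
Partial fractions: (-7*y - 16)/((y + 1)*(y + 4)) = -4/(y + 4) - 3/(y + 1).
An antiderivative is F(y) = -3*log(y + 1) - 4*log(y + 4).
Then F(4) - F(1) = (-12*log(2) - 3*log(5)) - (-4*log(5) - 3*log(2)) = -9*log(2) + log(5).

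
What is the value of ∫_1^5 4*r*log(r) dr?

Integrate by parts once (u = ln r, dv = 4*r dr).
An antiderivative is F(r) = r**2*(2*log(r) - 1).
Then F(5) - F(1) = (-25 + 50*log(5)) - (-1) = -24 + 50*log(5).

-24 + 50*log(5)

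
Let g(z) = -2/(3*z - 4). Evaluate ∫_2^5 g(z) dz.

-2*log(11)/3 + 2*log(2)/3

An antiderivative is F(z) = -2*log(3*z - 4)/3.
Then F(5) - F(2) = (-2*log(11)/3) - (-2*log(2)/3) = -2*log(11)/3 + 2*log(2)/3.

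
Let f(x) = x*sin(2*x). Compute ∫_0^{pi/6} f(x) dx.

-pi/24 + sqrt(3)/8

Integrate by parts once (u = x, dv = sin(2*x) dx).
An antiderivative is F(x) = -x*cos(2*x)/2 + sin(2*x)/4.
Then F(pi/6) - F(0) = (-pi/24 + sqrt(3)/8) - (0) = -pi/24 + sqrt(3)/8.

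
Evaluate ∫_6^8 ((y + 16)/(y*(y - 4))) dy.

log(81/8)

Factor the denominator: y**2 - 4*y = y(y - 4).
Partial fractions: (y + 16)/(y*(y - 4)) = -4/y + 5/(y - 4).
An antiderivative is F(y) = -4*log(y) + 5*log(y - 4).
Then F(8) - F(6) = (-log(4)) - (log(2/81)) = log(81/8).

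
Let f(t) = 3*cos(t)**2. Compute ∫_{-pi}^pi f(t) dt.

Use the identity cos^2(t) = (1 + cos(2*t))/2.
An antiderivative is F(t) = 3*t/2 + 3*sin(2*t)/4.
Then F(pi) - F(-pi) = (3*pi/2) - (-3*pi/2) = 3*pi.

3*pi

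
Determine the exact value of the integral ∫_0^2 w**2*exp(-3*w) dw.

Integrate by parts twice (u = w^2, dv = exp(-3*w) dw).
An antiderivative is F(w) = (-9*w**2 - 6*w - 2)*exp(-3*w)/27.
Then F(2) - F(0) = (-50*exp(-6)/27) - (-2/27) = 2/27 - 50*exp(-6)/27.

2/27 - 50*exp(-6)/27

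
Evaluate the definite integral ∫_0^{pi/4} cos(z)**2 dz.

1/4 + pi/8

Use the identity cos^2(z) = (1 + cos(2*z))/2.
An antiderivative is F(z) = z/2 + sin(2*z)/4.
Then F(pi/4) - F(0) = (1/4 + pi/8) - (0) = 1/4 + pi/8.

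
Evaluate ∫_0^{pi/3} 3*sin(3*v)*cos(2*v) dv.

Use the identity sin(3*v)cos(2*v) = [sin(5*v) + sin(v)]/2.
An antiderivative is F(v) = -3*cos(v)/2 - 3*cos(5*v)/10.
Then F(pi/3) - F(0) = (-9/10) - (-9/5) = 9/10.

9/10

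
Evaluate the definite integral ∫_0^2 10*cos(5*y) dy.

Let u = 5*y, so du = 5 dy. When y = 0, u = 0; when y = 2, u = 10.
The integral becomes 2·∫ cos(u) du from 0 to 10, with antiderivative 2*sin(u).
Back in y: F(y) = 2*sin(5*y).
Then F(2) - F(0) = (2*sin(10)) - (0) = 2*sin(10).

2*sin(10)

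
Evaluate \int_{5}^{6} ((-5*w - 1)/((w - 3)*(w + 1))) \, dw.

Factor the denominator: w**2 - 2*w - 3 = (w + 1)(w - 3).
Partial fractions: (-5*w - 1)/((w - 3)*(w + 1)) = -1/(w + 1) - 4/(w - 3).
An antiderivative is F(w) = -4*log(w - 3) - log(w + 1).
Then F(6) - F(5) = (-4*log(3) - log(7)) - (-log(96)) = -3*log(3) - log(7) + 5*log(2).

-3*log(3) - log(7) + 5*log(2)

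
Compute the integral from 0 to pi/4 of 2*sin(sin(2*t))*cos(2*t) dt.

1 - cos(1)

Let u = sin(2*t), so du = 2*cos(2*t) dt. When t = 0, u = 0; when t = pi/4, u = 1.
The integral becomes ∫ sin(u) du from 0 to 1, with antiderivative -cos(u).
Back in t: F(t) = -cos(sin(2*t)).
Then F(pi/4) - F(0) = (-cos(1)) - (-1) = 1 - cos(1).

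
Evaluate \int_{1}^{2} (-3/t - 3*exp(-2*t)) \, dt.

An antiderivative is F(t) = -3*log(t) + 3*exp(-2*t)/2.
Then F(2) - F(1) = (-3*log(2) + 3*exp(-4)/2) - (3*exp(-2)/2) = -3*log(2) - 3*exp(-2)/2 + 3*exp(-4)/2.

-3*log(2) - 3*exp(-2)/2 + 3*exp(-4)/2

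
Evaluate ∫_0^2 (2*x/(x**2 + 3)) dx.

Let u = x**2 + 3, so du = 2*x dx. When x = 0, u = 3; when x = 2, u = 7.
The integral becomes ∫ 1/u du from 3 to 7, with antiderivative log(u).
Back in x: F(x) = log(x**2 + 3).
Then F(2) - F(0) = (log(7)) - (log(3)) = log(7/3).

log(7/3)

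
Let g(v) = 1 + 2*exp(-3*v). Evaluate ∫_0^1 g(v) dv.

5/3 - 2*exp(-3)/3

An antiderivative is F(v) = v - 2*exp(-3*v)/3.
Then F(1) - F(0) = (1 - 2*exp(-3)/3) - (-2/3) = 5/3 - 2*exp(-3)/3.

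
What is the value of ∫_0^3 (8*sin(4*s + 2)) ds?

Let u = 4*s + 2, so du = 4 ds. When s = 0, u = 2; when s = 3, u = 14.
The integral becomes 2·∫ sin(u) du from 2 to 14, with antiderivative -2*cos(u).
Back in s: F(s) = -2*cos(4*s + 2).
Then F(3) - F(0) = (-2*cos(14)) - (-2*cos(2)) = 2*cos(2) - 2*cos(14).

2*cos(2) - 2*cos(14)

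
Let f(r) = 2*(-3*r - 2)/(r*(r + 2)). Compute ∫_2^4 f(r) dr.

log(4/81)

Factor the denominator: r**2 + 2*r = (r + 2)r.
Partial fractions: 2*(-3*r - 2)/(r*(r + 2)) = -4/(r + 2) - 2/r.
An antiderivative is F(r) = -2*log(r) - 4*log(r + 2).
Then F(4) - F(2) = (-8*log(2) - 4*log(3)) - (-10*log(2)) = log(4/81).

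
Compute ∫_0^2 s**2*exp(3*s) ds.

-2/27 + 26*exp(6)/27

Integrate by parts twice (u = s^2, dv = exp(3*s) ds).
An antiderivative is F(s) = (9*s**2 - 6*s + 2)*exp(3*s)/27.
Then F(2) - F(0) = (26*exp(6)/27) - (2/27) = -2/27 + 26*exp(6)/27.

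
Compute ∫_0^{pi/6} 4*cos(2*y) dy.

An antiderivative is F(y) = 2*sin(2*y).
Then F(pi/6) - F(0) = (sqrt(3)) - (0) = sqrt(3).

sqrt(3)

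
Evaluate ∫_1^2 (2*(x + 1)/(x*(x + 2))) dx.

log(8/3)

Factor the denominator: x**2 + 2*x = (x + 2)x.
Partial fractions: 2*(x + 1)/(x*(x + 2)) = 1/(x + 2) + 1/x.
An antiderivative is F(x) = log(x) + log(x + 2).
Then F(2) - F(1) = (log(8)) - (log(3)) = log(8/3).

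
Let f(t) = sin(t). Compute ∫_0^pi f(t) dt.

2

An antiderivative is F(t) = -cos(t).
Then F(pi) - F(0) = (1) - (-1) = 2.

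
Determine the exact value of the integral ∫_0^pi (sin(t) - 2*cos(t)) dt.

2

An antiderivative is F(t) = -2*sin(t) - cos(t).
Then F(pi) - F(0) = (1) - (-1) = 2.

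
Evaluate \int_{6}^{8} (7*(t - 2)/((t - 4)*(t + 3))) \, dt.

Factor the denominator: t**2 - t - 12 = (t + 3)(t - 4).
Partial fractions: 7*(t - 2)/((t - 4)*(t + 3)) = 5/(t + 3) + 2/(t - 4).
An antiderivative is F(t) = 2*log(t - 4) + 5*log(t + 3).
Then F(8) - F(6) = (4*log(2) + 5*log(11)) - (2*log(2) + 10*log(3)) = -10*log(3) + 2*log(2) + 5*log(11).

-10*log(3) + 2*log(2) + 5*log(11)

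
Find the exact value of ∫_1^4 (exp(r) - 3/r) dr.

-log(64) - exp(1) + exp(4)

An antiderivative is F(r) = exp(r) - 3*log(r).
Then F(4) - F(1) = (-log(64) + exp(4)) - (exp(1)) = -log(64) - exp(1) + exp(4).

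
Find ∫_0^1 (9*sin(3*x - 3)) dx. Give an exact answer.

-3 + 3*cos(3)

Let u = 3*x - 3, so du = 3 dx. When x = 0, u = -3; when x = 1, u = 0.
The integral becomes 3·∫ sin(u) du from -3 to 0, with antiderivative -3*cos(u).
Back in x: F(x) = -3*cos(3*x - 3).
Then F(1) - F(0) = (-3) - (-3*cos(3)) = -3 + 3*cos(3).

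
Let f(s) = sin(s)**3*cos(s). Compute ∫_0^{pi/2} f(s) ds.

1/4

Let u = sin(s), so du = cos(s) ds. When s = 0, u = 0; when s = pi/2, u = 1.
The integral becomes ∫ u**3 du from 0 to 1, with antiderivative u**4/4.
Back in s: F(s) = sin(s)**4/4.
Then F(pi/2) - F(0) = (1/4) - (0) = 1/4.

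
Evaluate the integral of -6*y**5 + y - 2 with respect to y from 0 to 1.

-5/2

By the power rule, an antiderivative is F(y) = -y**6 + y**2/2 - 2*y.
Then F(1) - F(0) = (-5/2) - (0) = -5/2.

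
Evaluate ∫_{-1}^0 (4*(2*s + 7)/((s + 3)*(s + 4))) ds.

log(16)

Factor the denominator: s**2 + 7*s + 12 = (s + 4)(s + 3).
Partial fractions: 4*(2*s + 7)/((s + 3)*(s + 4)) = 4/(s + 4) + 4/(s + 3).
An antiderivative is F(s) = 4*log(s + 3) + 4*log(s + 4).
Then F(0) - F(-1) = (4*log(3) + 8*log(2)) - (4*log(2) + 4*log(3)) = log(16).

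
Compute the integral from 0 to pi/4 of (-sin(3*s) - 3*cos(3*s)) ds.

An antiderivative is F(s) = -sin(3*s) + cos(3*s)/3.
Then F(pi/4) - F(0) = (-2*sqrt(2)/3) - (1/3) = -2*sqrt(2)/3 - 1/3.

-2*sqrt(2)/3 - 1/3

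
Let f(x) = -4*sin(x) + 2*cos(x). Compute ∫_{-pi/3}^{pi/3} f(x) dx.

An antiderivative is F(x) = 2*sin(x) + 4*cos(x).
Then F(pi/3) - F(-pi/3) = (sqrt(3) + 2) - (2 - sqrt(3)) = 2*sqrt(3).

2*sqrt(3)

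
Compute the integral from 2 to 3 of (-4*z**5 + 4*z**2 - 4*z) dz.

By the power rule, an antiderivative is F(z) = -2*z**6/3 + 4*z**3/3 - 2*z**2.
Then F(3) - F(2) = (-468) - (-40) = -428.

-428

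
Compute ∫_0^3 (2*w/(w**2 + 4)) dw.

Let u = w**2 + 4, so du = 2*w dw. When w = 0, u = 4; when w = 3, u = 13.
The integral becomes ∫ 1/u du from 4 to 13, with antiderivative log(u).
Back in w: F(w) = log(w**2 + 4).
Then F(3) - F(0) = (log(13)) - (log(4)) = log(13/4).

log(13/4)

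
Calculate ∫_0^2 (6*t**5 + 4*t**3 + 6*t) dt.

92

By the power rule, an antiderivative is F(t) = t**6 + t**4 + 3*t**2.
Then F(2) - F(0) = (92) - (0) = 92.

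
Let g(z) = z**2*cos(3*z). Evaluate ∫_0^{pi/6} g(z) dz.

-2/27 + pi**2/108

Integrate by parts twice (u = z^2, dv = cos(3*z) dz).
An antiderivative is F(z) = z**2*sin(3*z)/3 + 2*z*cos(3*z)/9 - 2*sin(3*z)/27.
Then F(pi/6) - F(0) = (-2/27 + pi**2/108) - (0) = -2/27 + pi**2/108.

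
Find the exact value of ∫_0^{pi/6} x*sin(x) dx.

Integrate by parts once (u = x, dv = sin(x) dx).
An antiderivative is F(x) = -x*cos(x) + sin(x).
Then F(pi/6) - F(0) = (-sqrt(3)*pi/12 + 1/2) - (0) = -sqrt(3)*pi/12 + 1/2.

-sqrt(3)*pi/12 + 1/2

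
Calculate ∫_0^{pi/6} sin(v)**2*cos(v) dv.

Let u = sin(v), so du = cos(v) dv. When v = 0, u = 0; when v = pi/6, u = 1/2.
The integral becomes ∫ u**2 du from 0 to 1/2, with antiderivative u**3/3.
Back in v: F(v) = sin(v)**3/3.
Then F(pi/6) - F(0) = (1/24) - (0) = 1/24.

1/24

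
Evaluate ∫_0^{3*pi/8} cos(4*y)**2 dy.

3*pi/16

Use the identity cos^2(4*y) = (1 + cos(8*y))/2.
An antiderivative is F(y) = y/2 + sin(8*y)/16.
Then F(3*pi/8) - F(0) = (3*pi/16) - (0) = 3*pi/16.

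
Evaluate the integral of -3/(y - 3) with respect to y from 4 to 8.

-3*log(5)

An antiderivative is F(y) = -3*log(y - 3).
Then F(8) - F(4) = (-3*log(5)) - (0) = -3*log(5).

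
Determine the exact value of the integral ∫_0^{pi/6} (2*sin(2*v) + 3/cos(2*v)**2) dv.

An antiderivative is F(v) = -cos(2*v) + 3*tan(2*v)/2.
Then F(pi/6) - F(0) = (-1/2 + 3*sqrt(3)/2) - (-1) = 1/2 + 3*sqrt(3)/2.

1/2 + 3*sqrt(3)/2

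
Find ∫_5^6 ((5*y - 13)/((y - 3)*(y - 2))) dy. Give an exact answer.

Factor the denominator: y**2 - 5*y + 6 = (y - 2)(y - 3).
Partial fractions: (5*y - 13)/((y - 3)*(y - 2)) = 3/(y - 2) + 2/(y - 3).
An antiderivative is F(y) = 2*log(y - 3) + 3*log(y - 2).
Then F(6) - F(5) = (2*log(3) + 6*log(2)) - (2*log(2) + 3*log(3)) = log(16/3).

log(16/3)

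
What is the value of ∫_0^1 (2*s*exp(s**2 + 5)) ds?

Let u = s**2 + 5, so du = 2*s ds. When s = 0, u = 5; when s = 1, u = 6.
The integral becomes ∫ exp(u) du from 5 to 6, with antiderivative exp(u).
Back in s: F(s) = exp(s**2 + 5).
Then F(1) - F(0) = (exp(6)) - (exp(5)) = -exp(5) + exp(6).

-exp(5) + exp(6)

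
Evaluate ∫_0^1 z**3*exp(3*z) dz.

Integrate by parts 3 times (u = z^3, dv = exp(3*z) dz).
An antiderivative is F(z) = (9*z**3 - 9*z**2 + 6*z - 2)*exp(3*z)/27.
Then F(1) - F(0) = (4*exp(3)/27) - (-2/27) = 2/27 + 4*exp(3)/27.

2/27 + 4*exp(3)/27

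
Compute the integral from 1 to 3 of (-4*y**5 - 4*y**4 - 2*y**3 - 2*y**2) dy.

By the power rule, an antiderivative is F(y) = -2*y**6/3 - 4*y**5/5 - y**4/2 - 2*y**3/3.
Then F(3) - F(1) = (-7389/10) - (-79/30) = -11044/15.

-11044/15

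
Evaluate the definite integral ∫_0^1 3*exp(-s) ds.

An antiderivative is F(s) = -3*exp(-s).
Then F(1) - F(0) = (-3*exp(-1)) - (-3) = 3 - 3*exp(-1).

3 - 3*exp(-1)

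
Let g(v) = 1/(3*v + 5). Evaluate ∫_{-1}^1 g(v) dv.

An antiderivative is F(v) = log(3*v + 5)/3.
Then F(1) - F(-1) = (log(2)) - (log(2)/3) = 2*log(2)/3.

2*log(2)/3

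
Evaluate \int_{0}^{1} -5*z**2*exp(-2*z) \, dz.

Integrate by parts twice (u = z^2, dv = -5*exp(-2*z) dz).
An antiderivative is F(z) = (10*z**2 + 10*z + 5)*exp(-2*z)/4.
Then F(1) - F(0) = (25*exp(-2)/4) - (5/4) = -5/4 + 25*exp(-2)/4.

-5/4 + 25*exp(-2)/4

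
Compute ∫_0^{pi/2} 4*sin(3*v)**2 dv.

Use the identity sin^2(3*v) = (1 - cos(6*v))/2.
An antiderivative is F(v) = 2*v - sin(6*v)/3.
Then F(pi/2) - F(0) = (pi) - (0) = pi.

pi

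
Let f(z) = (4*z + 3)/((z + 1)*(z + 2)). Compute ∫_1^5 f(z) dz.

-6*log(3) + 5*log(7)

Factor the denominator: z**2 + 3*z + 2 = (z + 2)(z + 1).
Partial fractions: (4*z + 3)/((z + 1)*(z + 2)) = 5/(z + 2) - 1/(z + 1).
An antiderivative is F(z) = -log(z + 1) + 5*log(z + 2).
Then F(5) - F(1) = (-log(3) - log(2) + 5*log(7)) - (-log(2) + 5*log(3)) = -6*log(3) + 5*log(7).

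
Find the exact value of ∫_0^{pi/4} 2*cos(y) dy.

An antiderivative is F(y) = 2*sin(y).
Then F(pi/4) - F(0) = (sqrt(2)) - (0) = sqrt(2).

sqrt(2)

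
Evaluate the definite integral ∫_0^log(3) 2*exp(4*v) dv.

40

Let u = exp(v), so du = exp(v) dv. When v = 0, u = 1; when v = log(3), u = 3.
The integral becomes 2·∫ u**3 du from 1 to 3, with antiderivative u**4/2.
Back in v: F(v) = exp(4*v)/2.
Then F(log(3)) - F(0) = (81/2) - (1/2) = 40.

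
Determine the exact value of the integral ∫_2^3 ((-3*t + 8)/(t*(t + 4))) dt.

Factor the denominator: t**2 + 4*t = (t + 4)t.
Partial fractions: (-3*t + 8)/(t*(t + 4)) = -5/(t + 4) + 2/t.
An antiderivative is F(t) = 2*log(t) - 5*log(t + 4).
Then F(3) - F(2) = (-5*log(7) + 2*log(3)) - (-5*log(3) - 3*log(2)) = -5*log(7) + 3*log(2) + 7*log(3).

-5*log(7) + 3*log(2) + 7*log(3)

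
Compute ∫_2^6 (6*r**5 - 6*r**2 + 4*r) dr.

46240

By the power rule, an antiderivative is F(r) = r**6 - 2*r**3 + 2*r**2.
Then F(6) - F(2) = (46296) - (56) = 46240.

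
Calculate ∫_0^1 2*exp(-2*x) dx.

An antiderivative is F(x) = -exp(-2*x).
Then F(1) - F(0) = (-exp(-2)) - (-1) = 1 - exp(-2).

1 - exp(-2)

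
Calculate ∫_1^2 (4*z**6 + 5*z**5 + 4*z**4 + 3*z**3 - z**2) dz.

By the power rule, an antiderivative is F(z) = 4*z**7/7 + 5*z**6/6 + 4*z**5/5 + 3*z**4/4 - z**3/3.
Then F(2) - F(1) = (16948/105) - (367/140) = 66691/420.

66691/420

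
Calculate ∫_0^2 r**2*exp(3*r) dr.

-2/27 + 26*exp(6)/27

Integrate by parts twice (u = r^2, dv = exp(3*r) dr).
An antiderivative is F(r) = (9*r**2 - 6*r + 2)*exp(3*r)/27.
Then F(2) - F(0) = (26*exp(6)/27) - (2/27) = -2/27 + 26*exp(6)/27.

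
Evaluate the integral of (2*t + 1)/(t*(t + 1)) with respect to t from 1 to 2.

log(3)

Factor the denominator: t**2 + t = (t + 1)t.
Partial fractions: (2*t + 1)/(t*(t + 1)) = 1/(t + 1) + 1/t.
An antiderivative is F(t) = log(t) + log(t + 1).
Then F(2) - F(1) = (log(6)) - (log(2)) = log(3).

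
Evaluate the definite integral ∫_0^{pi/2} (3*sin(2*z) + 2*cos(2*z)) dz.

An antiderivative is F(z) = sin(2*z) - 3*cos(2*z)/2.
Then F(pi/2) - F(0) = (3/2) - (-3/2) = 3.

3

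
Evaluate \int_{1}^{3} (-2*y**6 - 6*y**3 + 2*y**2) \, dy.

-15272/21

By the power rule, an antiderivative is F(y) = -2*y**7/7 - 3*y**4/2 + 2*y**3/3.
Then F(3) - F(1) = (-10197/14) - (-47/42) = -15272/21.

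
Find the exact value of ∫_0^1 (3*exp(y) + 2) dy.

An antiderivative is F(y) = 2*y + 3*exp(y).
Then F(1) - F(0) = (2 + 3*E) - (3) = -1 + 3*E.

-1 + 3*E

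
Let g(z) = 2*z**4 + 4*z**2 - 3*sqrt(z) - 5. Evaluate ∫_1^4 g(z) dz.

By the power rule, an antiderivative is F(z) = 2*z**5/5 - 2*z**(3/2) + 4*z**3/3 - 5*z.
Then F(4) - F(1) = (6884/15) - (-79/15) = 2321/5.

2321/5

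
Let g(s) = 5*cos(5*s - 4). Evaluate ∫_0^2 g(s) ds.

Let u = 5*s - 4, so du = 5 ds. When s = 0, u = -4; when s = 2, u = 6.
The integral becomes ∫ cos(u) du from -4 to 6, with antiderivative sin(u).
Back in s: F(s) = sin(5*s - 4).
Then F(2) - F(0) = (sin(6)) - (-sin(4)) = sin(4) + sin(6).

sin(4) + sin(6)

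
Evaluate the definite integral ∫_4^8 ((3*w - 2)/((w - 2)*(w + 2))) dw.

Factor the denominator: w**2 - 4 = (w + 2)(w - 2).
Partial fractions: (3*w - 2)/((w - 2)*(w + 2)) = 2/(w + 2) + 1/(w - 2).
An antiderivative is F(w) = log(w - 2) + 2*log(w + 2).
Then F(8) - F(4) = (log(3) + 3*log(2) + 2*log(5)) - (log(72)) = log(25/3).

log(25/3)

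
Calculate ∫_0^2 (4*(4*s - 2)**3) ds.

320

Let u = 4*s - 2, so du = 4 ds. When s = 0, u = -2; when s = 2, u = 6.
The integral becomes ∫ u**3 du from -2 to 6, with antiderivative u**4/4.
Back in s: F(s) = (4*s - 2)**4/4.
Then F(2) - F(0) = (324) - (4) = 320.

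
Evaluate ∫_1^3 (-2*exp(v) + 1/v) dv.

An antiderivative is F(v) = -2*exp(v) + log(v).
Then F(3) - F(1) = (-2*exp(3) + log(3)) - (-2*exp(1)) = -2*exp(3) + log(3) + 2*exp(1).

-2*exp(3) + log(3) + 2*exp(1)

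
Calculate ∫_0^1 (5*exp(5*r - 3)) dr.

-(1 - exp(5))*exp(-3)

Let u = 5*r - 3, so du = 5 dr. When r = 0, u = -3; when r = 1, u = 2.
The integral becomes ∫ exp(u) du from -3 to 2, with antiderivative exp(u).
Back in r: F(r) = exp(5*r - 3).
Then F(1) - F(0) = (exp(2)) - (exp(-3)) = -(1 - exp(5))*exp(-3).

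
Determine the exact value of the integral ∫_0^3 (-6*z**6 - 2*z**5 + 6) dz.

By the power rule, an antiderivative is F(z) = -6*z**7/7 - z**6/3 + 6*z.
Then F(3) - F(0) = (-14697/7) - (0) = -14697/7.

-14697/7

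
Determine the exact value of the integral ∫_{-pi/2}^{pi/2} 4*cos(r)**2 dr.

Use the identity cos^2(r) = (1 + cos(2*r))/2.
An antiderivative is F(r) = 2*r + sin(2*r).
Then F(pi/2) - F(-pi/2) = (pi) - (-pi) = 2*pi.

2*pi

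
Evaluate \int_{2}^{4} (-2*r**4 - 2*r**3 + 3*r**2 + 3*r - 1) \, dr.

By the power rule, an antiderivative is F(r) = -2*r**5/5 - r**4/2 + r**3 + 3*r**2/2 - r.
Then F(4) - F(2) = (-2268/5) - (-44/5) = -2224/5.

-2224/5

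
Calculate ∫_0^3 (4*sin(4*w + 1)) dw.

Let u = 4*w + 1, so du = 4 dw. When w = 0, u = 1; when w = 3, u = 13.
The integral becomes ∫ sin(u) du from 1 to 13, with antiderivative -cos(u).
Back in w: F(w) = -cos(4*w + 1).
Then F(3) - F(0) = (-cos(13)) - (-cos(1)) = -cos(13) + cos(1).

-cos(13) + cos(1)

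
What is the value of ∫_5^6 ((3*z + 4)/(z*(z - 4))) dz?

log(40/3)

Factor the denominator: z**2 - 4*z = z(z - 4).
Partial fractions: (3*z + 4)/(z*(z - 4)) = -1/z + 4/(z - 4).
An antiderivative is F(z) = -log(z) + 4*log(z - 4).
Then F(6) - F(5) = (log(8/3)) - (-log(5)) = log(40/3).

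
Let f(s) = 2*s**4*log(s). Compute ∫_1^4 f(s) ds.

-2046/25 + 4096*log(2)/5

Integrate by parts once (u = ln s, dv = 2*s**4 ds).
An antiderivative is F(s) = 2*s**5*(5*log(s) - 1)/25.
Then F(4) - F(1) = (-2048/25 + 4096*log(2)/5) - (-2/25) = -2046/25 + 4096*log(2)/5.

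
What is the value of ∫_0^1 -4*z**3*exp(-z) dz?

-24 + 64*exp(-1)

Integrate by parts 3 times (u = z^3, dv = -4*exp(-z) dz).
An antiderivative is F(z) = (4*z**3 + 12*z**2 + 24*z + 24)*exp(-z).
Then F(1) - F(0) = (64*exp(-1)) - (24) = -24 + 64*exp(-1).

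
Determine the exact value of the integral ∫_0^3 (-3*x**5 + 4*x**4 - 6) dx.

By the power rule, an antiderivative is F(x) = -x**6/2 + 4*x**5/5 - 6*x.
Then F(3) - F(0) = (-1881/10) - (0) = -1881/10.

-1881/10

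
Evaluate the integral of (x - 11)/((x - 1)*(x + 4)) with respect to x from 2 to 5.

-7*log(2) + 3*log(3)

Factor the denominator: x**2 + 3*x - 4 = (x + 4)(x - 1).
Partial fractions: (x - 11)/((x - 1)*(x + 4)) = 3/(x + 4) - 2/(x - 1).
An antiderivative is F(x) = -2*log(x - 1) + 3*log(x + 4).
Then F(5) - F(2) = (-4*log(2) + 6*log(3)) - (3*log(2) + 3*log(3)) = -7*log(2) + 3*log(3).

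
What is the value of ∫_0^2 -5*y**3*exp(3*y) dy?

Integrate by parts 3 times (u = y^3, dv = -5*exp(3*y) dy).
An antiderivative is F(y) = (-45*y**3 + 45*y**2 - 30*y + 10)*exp(3*y)/27.
Then F(2) - F(0) = (-230*exp(6)/27) - (10/27) = -230*exp(6)/27 - 10/27.

-230*exp(6)/27 - 10/27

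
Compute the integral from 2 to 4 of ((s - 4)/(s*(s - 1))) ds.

log(16/27)

Factor the denominator: s**2 - s = s(s - 1).
Partial fractions: (s - 4)/(s*(s - 1)) = 4/s - 3/(s - 1).
An antiderivative is F(s) = 4*log(s) - 3*log(s - 1).
Then F(4) - F(2) = (-3*log(3) + 8*log(2)) - (log(16)) = log(16/27).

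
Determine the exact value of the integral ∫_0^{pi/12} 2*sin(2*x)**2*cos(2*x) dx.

1/24

Let u = sin(2*x), so du = 2*cos(2*x) dx. When x = 0, u = 0; when x = pi/12, u = 1/2.
The integral becomes ∫ u**2 du from 0 to 1/2, with antiderivative u**3/3.
Back in x: F(x) = sin(2*x)**3/3.
Then F(pi/12) - F(0) = (1/24) - (0) = 1/24.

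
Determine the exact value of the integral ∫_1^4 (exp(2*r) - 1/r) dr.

An antiderivative is F(r) = exp(2*r)/2 - log(r).
Then F(4) - F(1) = (-log(4) + exp(8)/2) - (exp(2)/2) = -exp(2)/2 - log(4) + exp(8)/2.

-exp(2)/2 - log(4) + exp(8)/2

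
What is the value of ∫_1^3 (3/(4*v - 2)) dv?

3*log(5)/4

An antiderivative is F(v) = 3*log(4*v - 2)/4.
Then F(3) - F(1) = (3*log(10)/4) - (3*log(2)/4) = 3*log(5)/4.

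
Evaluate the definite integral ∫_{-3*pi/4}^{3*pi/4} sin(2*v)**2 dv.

Use the identity sin^2(2*v) = (1 - cos(4*v))/2.
An antiderivative is F(v) = v/2 - sin(4*v)/8.
Then F(3*pi/4) - F(-3*pi/4) = (3*pi/8) - (-3*pi/8) = 3*pi/4.

3*pi/4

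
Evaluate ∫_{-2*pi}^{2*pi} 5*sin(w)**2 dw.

Use the identity sin^2(w) = (1 - cos(2*w))/2.
An antiderivative is F(w) = 5*w/2 - 5*sin(2*w)/4.
Then F(2*pi) - F(-2*pi) = (5*pi) - (-5*pi) = 10*pi.

10*pi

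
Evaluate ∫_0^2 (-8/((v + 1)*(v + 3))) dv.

Factor the denominator: v**2 + 4*v + 3 = (v + 3)(v + 1).
Partial fractions: -8/((v + 1)*(v + 3)) = 4/(v + 3) - 4/(v + 1).
An antiderivative is F(v) = -4*log(v + 1) + 4*log(v + 3).
Then F(2) - F(0) = (-4*log(3) + 4*log(5)) - (log(81)) = -8*log(3) + 4*log(5).

-8*log(3) + 4*log(5)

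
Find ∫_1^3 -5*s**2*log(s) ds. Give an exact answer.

130/9 - 45*log(3)

Integrate by parts once (u = ln s, dv = -5*s**2 ds).
An antiderivative is F(s) = -5*s**3*(3*log(s) - 1)/9.
Then F(3) - F(1) = (15 - 45*log(3)) - (5/9) = 130/9 - 45*log(3).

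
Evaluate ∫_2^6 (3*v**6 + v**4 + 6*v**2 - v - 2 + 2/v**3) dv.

38385502/315

By the power rule, an antiderivative is F(v) = 3*v**7/7 + v**5/5 + 2*v**3 - v**2/2 - 2*v - 1/v**2.
Then F(6) - F(2) = (153631477/1260) - (9941/140) = 38385502/315.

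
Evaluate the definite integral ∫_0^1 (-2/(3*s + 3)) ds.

An antiderivative is F(s) = -2*log(3*s + 3)/3.
Then F(1) - F(0) = (-2*log(6)/3) - (-2*log(3)/3) = -2*log(2)/3.

-2*log(2)/3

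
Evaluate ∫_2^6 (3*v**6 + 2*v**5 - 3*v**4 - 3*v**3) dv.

By the power rule, an antiderivative is F(v) = 3*v**7/7 + v**6/3 - 3*v**5/5 - 3*v**4/4.
Then F(6) - F(2) = (4546044/35) - (4724/105) = 13633408/105.

13633408/105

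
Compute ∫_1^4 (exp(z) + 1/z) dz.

-exp(1) + log(4) + exp(4)

An antiderivative is F(z) = exp(z) + log(z).
Then F(4) - F(1) = (log(4) + exp(4)) - (exp(1)) = -exp(1) + log(4) + exp(4).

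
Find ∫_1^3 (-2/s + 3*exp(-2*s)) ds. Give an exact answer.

-2*log(3) - 3*exp(-6)/2 + 3*exp(-2)/2

An antiderivative is F(s) = -2*log(s) - 3*exp(-2*s)/2.
Then F(3) - F(1) = (-2*log(3) - 3*exp(-6)/2) - (-3*exp(-2)/2) = -2*log(3) - 3*exp(-6)/2 + 3*exp(-2)/2.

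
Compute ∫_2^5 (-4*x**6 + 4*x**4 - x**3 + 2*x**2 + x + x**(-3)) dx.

-59022543/1400

By the power rule, an antiderivative is F(x) = -4*x**7/7 + 4*x**5/5 - x**4/4 + 2*x**3/3 + x**2/2 - 1/(2*x**2).
Then F(5) - F(2) = (-88626917/2100) - (-37241/840) = -59022543/1400.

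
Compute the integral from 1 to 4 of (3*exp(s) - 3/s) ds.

-3*exp(1) - 3*log(4) + 3*exp(4)

An antiderivative is F(s) = 3*exp(s) - 3*log(s).
Then F(4) - F(1) = (-3*log(4) + 3*exp(4)) - (3*exp(1)) = -3*exp(1) - 3*log(4) + 3*exp(4).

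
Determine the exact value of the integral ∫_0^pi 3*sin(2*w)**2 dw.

Use the identity sin^2(2*w) = (1 - cos(4*w))/2.
An antiderivative is F(w) = 3*w/2 - 3*sin(4*w)/8.
Then F(pi) - F(0) = (3*pi/2) - (0) = 3*pi/2.

3*pi/2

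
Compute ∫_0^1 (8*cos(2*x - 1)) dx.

Let u = 2*x - 1, so du = 2 dx. When x = 0, u = -1; when x = 1, u = 1.
The integral becomes 4·∫ cos(u) du from -1 to 1, with antiderivative 4*sin(u).
Back in x: F(x) = 4*sin(2*x - 1).
Then F(1) - F(0) = (4*sin(1)) - (-4*sin(1)) = 8*sin(1).

8*sin(1)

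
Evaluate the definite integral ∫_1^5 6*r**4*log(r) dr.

Integrate by parts once (u = ln r, dv = 6*r**4 dr).
An antiderivative is F(r) = 6*r**5*(5*log(r) - 1)/25.
Then F(5) - F(1) = (-750 + 3750*log(5)) - (-6/25) = -18744/25 + 3750*log(5).

-18744/25 + 3750*log(5)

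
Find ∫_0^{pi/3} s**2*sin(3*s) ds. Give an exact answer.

-4/27 + pi**2/27

Integrate by parts twice (u = s^2, dv = sin(3*s) ds).
An antiderivative is F(s) = -s**2*cos(3*s)/3 + 2*s*sin(3*s)/9 + 2*cos(3*s)/27.
Then F(pi/3) - F(0) = (-2/27 + pi**2/27) - (2/27) = -4/27 + pi**2/27.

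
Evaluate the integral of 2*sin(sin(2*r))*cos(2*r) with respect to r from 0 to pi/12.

1 - cos(1/2)

Let u = sin(2*r), so du = 2*cos(2*r) dr. When r = 0, u = 0; when r = pi/12, u = 1/2.
The integral becomes ∫ sin(u) du from 0 to 1/2, with antiderivative -cos(u).
Back in r: F(r) = -cos(sin(2*r)).
Then F(pi/12) - F(0) = (-cos(1/2)) - (-1) = 1 - cos(1/2).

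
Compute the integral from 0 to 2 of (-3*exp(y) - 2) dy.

-3*exp(2) - 1

An antiderivative is F(y) = -2*y - 3*exp(y).
Then F(2) - F(0) = (-3*exp(2) - 4) - (-3) = -3*exp(2) - 1.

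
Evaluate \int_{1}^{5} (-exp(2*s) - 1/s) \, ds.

-exp(10)/2 - log(5) + exp(2)/2

An antiderivative is F(s) = -exp(2*s)/2 - log(s).
Then F(5) - F(1) = (-exp(10)/2 - log(5)) - (-exp(2)/2) = -exp(10)/2 - log(5) + exp(2)/2.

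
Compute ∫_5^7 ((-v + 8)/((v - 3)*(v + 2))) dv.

log(98/81)

Factor the denominator: v**2 - v - 6 = (v + 2)(v - 3).
Partial fractions: (-v + 8)/((v - 3)*(v + 2)) = -2/(v + 2) + 1/(v - 3).
An antiderivative is F(v) = log(v - 3) - 2*log(v + 2).
Then F(7) - F(5) = (log(4/81)) - (log(2/49)) = log(98/81).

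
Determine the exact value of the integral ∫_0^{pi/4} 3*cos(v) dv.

3*sqrt(2)/2

An antiderivative is F(v) = 3*sin(v).
Then F(pi/4) - F(0) = (3*sqrt(2)/2) - (0) = 3*sqrt(2)/2.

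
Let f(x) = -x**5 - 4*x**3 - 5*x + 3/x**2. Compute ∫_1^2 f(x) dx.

By the power rule, an antiderivative is F(x) = -x**6/6 - x**4 - 5*x**2/2 - 3/x.
Then F(2) - F(1) = (-229/6) - (-20/3) = -63/2.

-63/2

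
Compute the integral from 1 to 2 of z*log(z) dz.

Integrate by parts once (u = ln z, dv = z dz).
An antiderivative is F(z) = z**2*(2*log(z) - 1)/4.
Then F(2) - F(1) = (-1 + log(4)) - (-1/4) = -3/4 + log(4).

-3/4 + log(4)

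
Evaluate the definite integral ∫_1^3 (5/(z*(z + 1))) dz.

-5*log(2) + 5*log(3)

Factor the denominator: z**2 + z = (z + 1)z.
Partial fractions: 5/(z*(z + 1)) = -5/(z + 1) + 5/z.
An antiderivative is F(z) = 5*log(z) - 5*log(z + 1).
Then F(3) - F(1) = (-10*log(2) + 5*log(3)) - (-log(32)) = -5*log(2) + 5*log(3).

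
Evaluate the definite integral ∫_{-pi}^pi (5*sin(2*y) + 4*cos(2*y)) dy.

An antiderivative is F(y) = 2*sin(2*y) - 5*cos(2*y)/2.
Then F(pi) - F(-pi) = (-5/2) - (-5/2) = 0.

0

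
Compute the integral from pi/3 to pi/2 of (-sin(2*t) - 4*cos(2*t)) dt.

An antiderivative is F(t) = -2*sin(2*t) + cos(2*t)/2.
Then F(pi/2) - F(pi/3) = (-1/2) - (-sqrt(3) - 1/4) = -1/4 + sqrt(3).

-1/4 + sqrt(3)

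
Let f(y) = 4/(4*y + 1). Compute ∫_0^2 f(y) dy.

Let u = 4*y + 1, so du = 4 dy. When y = 0, u = 1; when y = 2, u = 9.
The integral becomes ∫ 1/u du from 1 to 9, with antiderivative log(u).
Back in y: F(y) = log(4*y + 1).
Then F(2) - F(0) = (log(9)) - (0) = log(9).

log(9)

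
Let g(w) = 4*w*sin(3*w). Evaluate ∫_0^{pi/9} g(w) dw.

-2*pi/27 + 2*sqrt(3)/9

Integrate by parts once (u = w, dv = 4*sin(3*w) dw).
An antiderivative is F(w) = -4*w*cos(3*w)/3 + 4*sin(3*w)/9.
Then F(pi/9) - F(0) = (-2*pi/27 + 2*sqrt(3)/9) - (0) = -2*pi/27 + 2*sqrt(3)/9.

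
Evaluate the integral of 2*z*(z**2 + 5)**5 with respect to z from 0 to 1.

31031/6

Let u = z**2 + 5, so du = 2*z dz. When z = 0, u = 5; when z = 1, u = 6.
The integral becomes ∫ u**5 du from 5 to 6, with antiderivative u**6/6.
Back in z: F(z) = (z**2 + 5)**6/6.
Then F(1) - F(0) = (7776) - (15625/6) = 31031/6.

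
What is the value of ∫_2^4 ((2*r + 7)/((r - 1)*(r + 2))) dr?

log(18)

Factor the denominator: r**2 + r - 2 = (r + 2)(r - 1).
Partial fractions: (2*r + 7)/((r - 1)*(r + 2)) = -1/(r + 2) + 3/(r - 1).
An antiderivative is F(r) = 3*log(r - 1) - log(r + 2).
Then F(4) - F(2) = (log(9/2)) - (-log(4)) = log(18).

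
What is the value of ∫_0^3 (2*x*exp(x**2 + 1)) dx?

Let u = x**2 + 1, so du = 2*x dx. When x = 0, u = 1; when x = 3, u = 10.
The integral becomes ∫ exp(u) du from 1 to 10, with antiderivative exp(u).
Back in x: F(x) = exp(x**2 + 1).
Then F(3) - F(0) = (exp(10)) - (exp(1)) = -exp(1) + exp(10).

-exp(1) + exp(10)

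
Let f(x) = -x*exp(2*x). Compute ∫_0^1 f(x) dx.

Integrate by parts once (u = x, dv = -exp(2*x) dx).
An antiderivative is F(x) = (-2*x + 1)*exp(2*x)/4.
Then F(1) - F(0) = (-exp(2)/4) - (1/4) = -exp(2)/4 - 1/4.

-exp(2)/4 - 1/4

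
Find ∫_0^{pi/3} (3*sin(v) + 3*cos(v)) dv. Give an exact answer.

3/2 + 3*sqrt(3)/2

An antiderivative is F(v) = 3*sin(v) - 3*cos(v).
Then F(pi/3) - F(0) = (-3/2 + 3*sqrt(3)/2) - (-3) = 3/2 + 3*sqrt(3)/2.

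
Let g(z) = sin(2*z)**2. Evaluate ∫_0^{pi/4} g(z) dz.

Use the identity sin^2(2*z) = (1 - cos(4*z))/2.
An antiderivative is F(z) = z/2 - sin(4*z)/8.
Then F(pi/4) - F(0) = (pi/8) - (0) = pi/8.

pi/8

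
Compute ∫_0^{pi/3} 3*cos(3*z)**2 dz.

pi/2

Use the identity cos^2(3*z) = (1 + cos(6*z))/2.
An antiderivative is F(z) = 3*z/2 + sin(6*z)/4.
Then F(pi/3) - F(0) = (pi/2) - (0) = pi/2.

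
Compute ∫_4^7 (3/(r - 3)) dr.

An antiderivative is F(r) = 3*log(r - 3).
Then F(7) - F(4) = (log(64)) - (0) = log(64).

log(64)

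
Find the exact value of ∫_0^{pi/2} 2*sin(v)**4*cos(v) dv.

Let u = sin(v), so du = cos(v) dv. When v = 0, u = 0; when v = pi/2, u = 1.
The integral becomes 2·∫ u**4 du from 0 to 1, with antiderivative 2*u**5/5.
Back in v: F(v) = 2*sin(v)**5/5.
Then F(pi/2) - F(0) = (2/5) - (0) = 2/5.

2/5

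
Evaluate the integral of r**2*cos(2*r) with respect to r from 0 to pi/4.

Integrate by parts twice (u = r^2, dv = cos(2*r) dr).
An antiderivative is F(r) = r**2*sin(2*r)/2 + r*cos(2*r)/2 - sin(2*r)/4.
Then F(pi/4) - F(0) = (-1/4 + pi**2/32) - (0) = -1/4 + pi**2/32.

-1/4 + pi**2/32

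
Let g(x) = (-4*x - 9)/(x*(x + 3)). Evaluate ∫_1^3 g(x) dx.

log(2/81)

Factor the denominator: x**2 + 3*x = (x + 3)x.
Partial fractions: (-4*x - 9)/(x*(x + 3)) = -1/(x + 3) - 3/x.
An antiderivative is F(x) = -3*log(x) - log(x + 3).
Then F(3) - F(1) = (-4*log(3) - log(2)) - (-log(4)) = log(2/81).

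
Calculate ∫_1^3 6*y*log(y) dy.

-12 + 27*log(3)

Integrate by parts once (u = ln y, dv = 6*y dy).
An antiderivative is F(y) = 3*y**2*(2*log(y) - 1)/2.
Then F(3) - F(1) = (-27/2 + 27*log(3)) - (-3/2) = -12 + 27*log(3).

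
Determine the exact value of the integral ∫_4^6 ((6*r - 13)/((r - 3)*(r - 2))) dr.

Factor the denominator: r**2 - 5*r + 6 = (r - 2)(r - 3).
Partial fractions: (6*r - 13)/((r - 3)*(r - 2)) = 1/(r - 2) + 5/(r - 3).
An antiderivative is F(r) = 5*log(r - 3) + log(r - 2).
Then F(6) - F(4) = (2*log(2) + 5*log(3)) - (log(2)) = log(2) + 5*log(3).

log(2) + 5*log(3)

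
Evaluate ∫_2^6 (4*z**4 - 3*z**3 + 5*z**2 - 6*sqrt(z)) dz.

By the power rule, an antiderivative is F(z) = 4*z**5/5 - 3*z**4/4 - 4*z**(3/2) + 5*z**3/3.
Then F(6) - F(2) = (28044/5 - 24*sqrt(6)) - (404/15 - 8*sqrt(2)) = -24*sqrt(6) + 8*sqrt(2) + 83728/15.

-24*sqrt(6) + 8*sqrt(2) + 83728/15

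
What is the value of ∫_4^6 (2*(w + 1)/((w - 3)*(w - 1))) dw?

Factor the denominator: w**2 - 4*w + 3 = (w - 1)(w - 3).
Partial fractions: 2*(w + 1)/((w - 3)*(w - 1)) = -2/(w - 1) + 4/(w - 3).
An antiderivative is F(w) = 4*log(w - 3) - 2*log(w - 1).
Then F(6) - F(4) = (log(81/25)) - (-log(9)) = -2*log(5) + 6*log(3).

-2*log(5) + 6*log(3)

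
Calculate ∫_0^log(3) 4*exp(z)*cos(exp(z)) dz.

-4*sin(1) + 4*sin(3)

Let u = exp(z), so du = exp(z) dz. When z = 0, u = 1; when z = log(3), u = 3.
The integral becomes 4·∫ cos(u) du from 1 to 3, with antiderivative 4*sin(u).
Back in z: F(z) = 4*sin(exp(z)).
Then F(log(3)) - F(0) = (4*sin(3)) - (4*sin(1)) = -4*sin(1) + 4*sin(3).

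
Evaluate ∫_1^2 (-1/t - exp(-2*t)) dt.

-log(2) - exp(-2)/2 + exp(-4)/2

An antiderivative is F(t) = -log(t) + exp(-2*t)/2.
Then F(2) - F(1) = (-log(2) + exp(-4)/2) - (exp(-2)/2) = -log(2) - exp(-2)/2 + exp(-4)/2.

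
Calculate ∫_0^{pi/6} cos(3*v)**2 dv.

Use the identity cos^2(3*v) = (1 + cos(6*v))/2.
An antiderivative is F(v) = v/2 + sin(6*v)/12.
Then F(pi/6) - F(0) = (pi/12) - (0) = pi/12.

pi/12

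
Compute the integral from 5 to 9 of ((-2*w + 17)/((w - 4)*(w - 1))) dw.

Factor the denominator: w**2 - 5*w + 4 = (w - 1)(w - 4).
Partial fractions: (-2*w + 17)/((w - 4)*(w - 1)) = -5/(w - 1) + 3/(w - 4).
An antiderivative is F(w) = 3*log(w - 4) - 5*log(w - 1).
Then F(9) - F(5) = (-15*log(2) + 3*log(5)) - (-10*log(2)) = -5*log(2) + 3*log(5).

-5*log(2) + 3*log(5)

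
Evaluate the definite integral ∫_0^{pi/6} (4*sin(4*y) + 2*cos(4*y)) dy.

An antiderivative is F(y) = sin(4*y)/2 - cos(4*y).
Then F(pi/6) - F(0) = (sqrt(3)/4 + 1/2) - (-1) = sqrt(3)/4 + 3/2.

sqrt(3)/4 + 3/2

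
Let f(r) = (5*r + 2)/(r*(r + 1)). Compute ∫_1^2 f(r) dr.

Factor the denominator: r**2 + r = (r + 1)r.
Partial fractions: (5*r + 2)/(r*(r + 1)) = 3/(r + 1) + 2/r.
An antiderivative is F(r) = 2*log(r) + 3*log(r + 1).
Then F(2) - F(1) = (2*log(2) + 3*log(3)) - (log(8)) = log(27/2).

log(27/2)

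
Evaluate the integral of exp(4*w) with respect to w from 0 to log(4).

Let u = exp(w), so du = exp(w) dw. When w = 0, u = 1; when w = log(4), u = 4.
The integral becomes ∫ u**3 du from 1 to 4, with antiderivative u**4/4.
Back in w: F(w) = exp(4*w)/4.
Then F(log(4)) - F(0) = (64) - (1/4) = 255/4.

255/4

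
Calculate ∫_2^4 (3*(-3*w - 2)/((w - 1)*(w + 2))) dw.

Factor the denominator: w**2 + w - 2 = (w + 2)(w - 1).
Partial fractions: 3*(-3*w - 2)/((w - 1)*(w + 2)) = -4/(w + 2) - 5/(w - 1).
An antiderivative is F(w) = -5*log(w - 1) - 4*log(w + 2).
Then F(4) - F(2) = (-9*log(3) - 4*log(2)) - (-8*log(2)) = -9*log(3) + 4*log(2).

-9*log(3) + 4*log(2)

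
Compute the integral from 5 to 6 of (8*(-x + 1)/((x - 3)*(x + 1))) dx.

Factor the denominator: x**2 - 2*x - 3 = (x + 1)(x - 3).
Partial fractions: 8*(-x + 1)/((x - 3)*(x + 1)) = -4/(x + 1) - 4/(x - 3).
An antiderivative is F(x) = -4*log(x - 3) - 4*log(x + 1).
Then F(6) - F(5) = (-4*log(7) - 4*log(3)) - (-8*log(2) - 4*log(3)) = -4*log(7) + 8*log(2).

-4*log(7) + 8*log(2)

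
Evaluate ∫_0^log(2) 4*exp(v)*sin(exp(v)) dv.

-4*cos(2) + 4*cos(1)

Let u = exp(v), so du = exp(v) dv. When v = 0, u = 1; when v = log(2), u = 2.
The integral becomes 4·∫ sin(u) du from 1 to 2, with antiderivative -4*cos(u).
Back in v: F(v) = -4*cos(exp(v)).
Then F(log(2)) - F(0) = (-4*cos(2)) - (-4*cos(1)) = -4*cos(2) + 4*cos(1).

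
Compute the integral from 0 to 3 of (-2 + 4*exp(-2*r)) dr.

-4 - 2*exp(-6)

An antiderivative is F(r) = -2*r - 2*exp(-2*r).
Then F(3) - F(0) = (-6 - 2*exp(-6)) - (-2) = -4 - 2*exp(-6).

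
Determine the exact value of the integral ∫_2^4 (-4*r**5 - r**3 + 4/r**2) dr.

-2747

By the power rule, an antiderivative is F(r) = -2*r**6/3 - r**4/4 - 4/r.
Then F(4) - F(2) = (-8387/3) - (-146/3) = -2747.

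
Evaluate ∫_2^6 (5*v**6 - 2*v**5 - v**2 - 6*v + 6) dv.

1289336/7

By the power rule, an antiderivative is F(v) = 5*v**7/7 - v**6/3 - v**3/3 - 3*v**2 + 6*v.
Then F(6) - F(2) = (1289808/7) - (472/7) = 1289336/7.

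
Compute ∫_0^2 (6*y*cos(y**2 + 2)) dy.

Let u = y**2 + 2, so du = 2*y dy. When y = 0, u = 2; when y = 2, u = 6.
The integral becomes 3·∫ cos(u) du from 2 to 6, with antiderivative 3*sin(u).
Back in y: F(y) = 3*sin(y**2 + 2).
Then F(2) - F(0) = (3*sin(6)) - (3*sin(2)) = -3*sin(2) + 3*sin(6).

-3*sin(2) + 3*sin(6)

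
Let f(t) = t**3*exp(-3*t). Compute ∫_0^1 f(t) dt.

2/27 - 26*exp(-3)/27

Integrate by parts 3 times (u = t^3, dv = exp(-3*t) dt).
An antiderivative is F(t) = (-9*t**3 - 9*t**2 - 6*t - 2)*exp(-3*t)/27.
Then F(1) - F(0) = (-26*exp(-3)/27) - (-2/27) = 2/27 - 26*exp(-3)/27.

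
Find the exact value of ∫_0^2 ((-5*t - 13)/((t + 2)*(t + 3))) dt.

-2*log(5) - 3*log(2) + 2*log(3)

Factor the denominator: t**2 + 5*t + 6 = (t + 3)(t + 2).
Partial fractions: (-5*t - 13)/((t + 2)*(t + 3)) = -2/(t + 3) - 3/(t + 2).
An antiderivative is F(t) = -3*log(t + 2) - 2*log(t + 3).
Then F(2) - F(0) = (-6*log(2) - 2*log(5)) - (-log(72)) = -2*log(5) - 3*log(2) + 2*log(3).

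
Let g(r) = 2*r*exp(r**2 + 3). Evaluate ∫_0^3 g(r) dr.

-exp(3) + exp(12)

Let u = r**2 + 3, so du = 2*r dr. When r = 0, u = 3; when r = 3, u = 12.
The integral becomes ∫ exp(u) du from 3 to 12, with antiderivative exp(u).
Back in r: F(r) = exp(r**2 + 3).
Then F(3) - F(0) = (exp(12)) - (exp(3)) = -exp(3) + exp(12).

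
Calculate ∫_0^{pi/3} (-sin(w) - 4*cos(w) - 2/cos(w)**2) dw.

An antiderivative is F(w) = -4*sin(w) + cos(w) - 2*tan(w).
Then F(pi/3) - F(0) = (1/2 - 4*sqrt(3)) - (1) = -4*sqrt(3) - 1/2.

-4*sqrt(3) - 1/2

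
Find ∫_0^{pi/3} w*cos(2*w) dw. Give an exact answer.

Integrate by parts once (u = w, dv = cos(2*w) dw).
An antiderivative is F(w) = w*sin(2*w)/2 + cos(2*w)/4.
Then F(pi/3) - F(0) = (-1/8 + sqrt(3)*pi/12) - (1/4) = -3/8 + sqrt(3)*pi/12.

-3/8 + sqrt(3)*pi/12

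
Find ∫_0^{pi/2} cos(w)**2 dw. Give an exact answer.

Use the identity cos^2(w) = (1 + cos(2*w))/2.
An antiderivative is F(w) = w/2 + sin(2*w)/4.
Then F(pi/2) - F(0) = (pi/4) - (0) = pi/4.

pi/4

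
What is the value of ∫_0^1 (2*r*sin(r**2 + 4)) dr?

cos(4) - cos(5)

Let u = r**2 + 4, so du = 2*r dr. When r = 0, u = 4; when r = 1, u = 5.
The integral becomes ∫ sin(u) du from 4 to 5, with antiderivative -cos(u).
Back in r: F(r) = -cos(r**2 + 4).
Then F(1) - F(0) = (-cos(5)) - (-cos(4)) = cos(4) - cos(5).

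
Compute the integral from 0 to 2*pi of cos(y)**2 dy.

Use the identity cos^2(y) = (1 + cos(2*y))/2.
An antiderivative is F(y) = y/2 + sin(2*y)/4.
Then F(2*pi) - F(0) = (pi) - (0) = pi.

pi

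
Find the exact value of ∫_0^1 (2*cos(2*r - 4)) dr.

Let u = 2*r - 4, so du = 2 dr. When r = 0, u = -4; when r = 1, u = -2.
The integral becomes ∫ cos(u) du from -4 to -2, with antiderivative sin(u).
Back in r: F(r) = sin(2*r - 4).
Then F(1) - F(0) = (-sin(2)) - (-sin(4)) = -sin(2) + sin(4).

-sin(2) + sin(4)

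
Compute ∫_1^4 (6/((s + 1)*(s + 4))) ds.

-8*log(2) + 4*log(5)

Factor the denominator: s**2 + 5*s + 4 = (s + 4)(s + 1).
Partial fractions: 6/((s + 1)*(s + 4)) = -2/(s + 4) + 2/(s + 1).
An antiderivative is F(s) = 2*log(s + 1) - 2*log(s + 4).
Then F(4) - F(1) = (log(25/64)) - (log(4/25)) = -8*log(2) + 4*log(5).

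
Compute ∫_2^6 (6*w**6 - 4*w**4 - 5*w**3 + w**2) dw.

24371504/105

By the power rule, an antiderivative is F(w) = 6*w**7/7 - 4*w**5/5 - 5*w**4/4 + w**3/3.
Then F(6) - F(2) = (8126172/35) - (7012/105) = 24371504/105.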